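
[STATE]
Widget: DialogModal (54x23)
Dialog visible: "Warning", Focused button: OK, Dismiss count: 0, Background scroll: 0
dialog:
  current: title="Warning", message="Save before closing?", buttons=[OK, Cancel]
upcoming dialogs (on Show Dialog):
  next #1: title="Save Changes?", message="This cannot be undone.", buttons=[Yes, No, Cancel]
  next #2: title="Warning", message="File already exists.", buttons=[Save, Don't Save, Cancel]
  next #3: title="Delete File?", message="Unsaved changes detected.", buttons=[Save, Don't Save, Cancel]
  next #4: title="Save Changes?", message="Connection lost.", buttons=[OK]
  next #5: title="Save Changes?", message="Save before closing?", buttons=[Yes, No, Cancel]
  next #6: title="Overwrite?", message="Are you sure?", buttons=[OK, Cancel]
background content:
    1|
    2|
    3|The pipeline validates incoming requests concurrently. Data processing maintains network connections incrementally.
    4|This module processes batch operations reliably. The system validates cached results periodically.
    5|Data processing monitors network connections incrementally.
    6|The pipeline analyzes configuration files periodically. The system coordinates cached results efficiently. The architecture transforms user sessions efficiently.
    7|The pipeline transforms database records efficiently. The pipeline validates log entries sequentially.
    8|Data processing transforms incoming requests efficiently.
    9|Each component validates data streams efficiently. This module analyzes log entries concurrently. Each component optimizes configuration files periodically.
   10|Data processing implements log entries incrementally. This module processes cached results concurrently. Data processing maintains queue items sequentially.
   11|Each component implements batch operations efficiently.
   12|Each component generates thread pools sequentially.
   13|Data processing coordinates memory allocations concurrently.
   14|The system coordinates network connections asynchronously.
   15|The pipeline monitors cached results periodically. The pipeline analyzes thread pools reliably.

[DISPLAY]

                                                      
                                                      
The pipeline validates incoming requests concurrently.
This module processes batch operations reliably. The s
Data processing monitors network connections increment
The pipeline analyzes configuration files periodically
The pipeline transforms database records efficiently. 
Data processing transforms incoming requests efficient
Each component validates data streams efficiently. Thi
Data processing┌──────────────────────┐incrementally. 
Each component │       Warning        │ons efficiently
Each component │ Save before closing? │equentially.   
Data processing│    [OK]  Cancel      │cations concurr
The system coor└──────────────────────┘ons asynchronou
The pipeline monitors cached results periodically. The
                                                      
                                                      
                                                      
                                                      
                                                      
                                                      
                                                      
                                                      


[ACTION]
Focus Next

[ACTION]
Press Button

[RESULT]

                                                      
                                                      
The pipeline validates incoming requests concurrently.
This module processes batch operations reliably. The s
Data processing monitors network connections increment
The pipeline analyzes configuration files periodically
The pipeline transforms database records efficiently. 
Data processing transforms incoming requests efficient
Each component validates data streams efficiently. Thi
Data processing implements log entries incrementally. 
Each component implements batch operations efficiently
Each component generates thread pools sequentially.   
Data processing coordinates memory allocations concurr
The system coordinates network connections asynchronou
The pipeline monitors cached results periodically. The
                                                      
                                                      
                                                      
                                                      
                                                      
                                                      
                                                      
                                                      


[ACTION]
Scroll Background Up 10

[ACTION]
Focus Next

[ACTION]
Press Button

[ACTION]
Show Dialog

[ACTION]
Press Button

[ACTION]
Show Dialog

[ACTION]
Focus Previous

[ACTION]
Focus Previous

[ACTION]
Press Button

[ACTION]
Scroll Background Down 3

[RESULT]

This module processes batch operations reliably. The s
Data processing monitors network connections increment
The pipeline analyzes configuration files periodically
The pipeline transforms database records efficiently. 
Data processing transforms incoming requests efficient
Each component validates data streams efficiently. Thi
Data processing implements log entries incrementally. 
Each component implements batch operations efficiently
Each component generates thread pools sequentially.   
Data processing coordinates memory allocations concurr
The system coordinates network connections asynchronou
The pipeline monitors cached results periodically. The
                                                      
                                                      
                                                      
                                                      
                                                      
                                                      
                                                      
                                                      
                                                      
                                                      
                                                      


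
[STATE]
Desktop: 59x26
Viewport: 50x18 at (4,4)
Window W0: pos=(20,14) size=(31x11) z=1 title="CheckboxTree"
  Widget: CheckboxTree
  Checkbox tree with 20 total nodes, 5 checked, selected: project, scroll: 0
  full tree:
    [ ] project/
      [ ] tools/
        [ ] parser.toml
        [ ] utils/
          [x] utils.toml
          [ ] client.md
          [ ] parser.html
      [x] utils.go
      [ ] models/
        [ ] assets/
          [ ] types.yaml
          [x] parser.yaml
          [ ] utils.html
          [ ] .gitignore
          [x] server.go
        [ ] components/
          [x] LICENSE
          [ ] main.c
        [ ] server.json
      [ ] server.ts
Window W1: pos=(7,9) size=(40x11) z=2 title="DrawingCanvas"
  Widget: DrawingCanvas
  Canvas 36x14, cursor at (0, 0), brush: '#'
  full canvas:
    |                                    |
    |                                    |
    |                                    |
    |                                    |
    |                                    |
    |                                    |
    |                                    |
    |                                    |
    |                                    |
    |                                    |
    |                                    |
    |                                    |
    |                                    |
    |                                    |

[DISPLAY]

                                                  
                                                  
                                                  
                                                  
                                                  
   ┏━━━━━━━━━━━━━━━━━━━━━━━━━━━━━━━━━━━━━━┓       
   ┃ DrawingCanvas                        ┃       
   ┠──────────────────────────────────────┨       
   ┃+                                     ┃       
   ┃                                      ┃       
   ┃                                      ┃━━━┓   
   ┃                                      ┃   ┃   
   ┃                                      ┃───┨   
   ┃                                      ┃   ┃   
   ┃                                      ┃   ┃   
   ┗━━━━━━━━━━━━━━━━━━━━━━━━━━━━━━━━━━━━━━┛   ┃   
                ┃     [-] utils/              ┃   
                ┃       [x] utils.toml        ┃   


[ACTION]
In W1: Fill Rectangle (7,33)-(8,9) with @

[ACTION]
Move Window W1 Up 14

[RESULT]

   ┃                                      ┃       
   ┃                                      ┃       
   ┃                                      ┃       
   ┃                                      ┃       
   ┃                                      ┃       
   ┃                                      ┃       
   ┗━━━━━━━━━━━━━━━━━━━━━━━━━━━━━━━━━━━━━━┛       
                                                  
                                                  
                                                  
                ┏━━━━━━━━━━━━━━━━━━━━━━━━━━━━━┓   
                ┃ CheckboxTree                ┃   
                ┠─────────────────────────────┨   
                ┃>[-] project/                ┃   
                ┃   [-] tools/                ┃   
                ┃     [ ] parser.toml         ┃   
                ┃     [-] utils/              ┃   
                ┃       [x] utils.toml        ┃   


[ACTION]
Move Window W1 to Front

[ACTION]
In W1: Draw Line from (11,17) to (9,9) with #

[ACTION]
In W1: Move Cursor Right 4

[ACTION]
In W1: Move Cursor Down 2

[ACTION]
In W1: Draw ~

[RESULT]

   ┃                                      ┃       
   ┃    ~                                 ┃       
   ┃                                      ┃       
   ┃                                      ┃       
   ┃                                      ┃       
   ┃                                      ┃       
   ┗━━━━━━━━━━━━━━━━━━━━━━━━━━━━━━━━━━━━━━┛       
                                                  
                                                  
                                                  
                ┏━━━━━━━━━━━━━━━━━━━━━━━━━━━━━┓   
                ┃ CheckboxTree                ┃   
                ┠─────────────────────────────┨   
                ┃>[-] project/                ┃   
                ┃   [-] tools/                ┃   
                ┃     [ ] parser.toml         ┃   
                ┃     [-] utils/              ┃   
                ┃       [x] utils.toml        ┃   


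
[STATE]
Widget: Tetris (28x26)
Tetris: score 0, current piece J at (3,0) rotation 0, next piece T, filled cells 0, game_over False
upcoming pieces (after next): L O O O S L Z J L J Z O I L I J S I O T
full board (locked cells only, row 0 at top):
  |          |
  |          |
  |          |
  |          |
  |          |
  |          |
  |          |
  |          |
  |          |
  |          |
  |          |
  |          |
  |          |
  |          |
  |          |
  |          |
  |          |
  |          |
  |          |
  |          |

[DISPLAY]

   █      │Next:            
   ███    │ ▒               
          │▒▒▒              
          │                 
          │                 
          │                 
          │Score:           
          │0                
          │                 
          │                 
          │                 
          │                 
          │                 
          │                 
          │                 
          │                 
          │                 
          │                 
          │                 
          │                 
          │                 
          │                 
          │                 
          │                 
          │                 
          │                 


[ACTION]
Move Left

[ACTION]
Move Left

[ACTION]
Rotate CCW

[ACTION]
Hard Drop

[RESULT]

    ▒     │Next:            
   ▒▒▒    │  ▒              
          │▒▒▒              
          │                 
          │                 
          │                 
          │Score:           
          │0                
          │                 
          │                 
          │                 
          │                 
          │                 
          │                 
          │                 
          │                 
          │                 
  █       │                 
  █       │                 
 ██       │                 
          │                 
          │                 
          │                 
          │                 
          │                 
          │                 


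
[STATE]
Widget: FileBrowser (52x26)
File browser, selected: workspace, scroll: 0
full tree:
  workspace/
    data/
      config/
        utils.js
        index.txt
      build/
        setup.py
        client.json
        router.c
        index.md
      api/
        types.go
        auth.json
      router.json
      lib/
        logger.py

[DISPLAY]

> [-] workspace/                                    
    [+] data/                                       
                                                    
                                                    
                                                    
                                                    
                                                    
                                                    
                                                    
                                                    
                                                    
                                                    
                                                    
                                                    
                                                    
                                                    
                                                    
                                                    
                                                    
                                                    
                                                    
                                                    
                                                    
                                                    
                                                    
                                                    


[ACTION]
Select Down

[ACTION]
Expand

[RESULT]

  [-] workspace/                                    
  > [-] data/                                       
      [+] config/                                   
      [+] build/                                    
      [+] api/                                      
      router.json                                   
      [+] lib/                                      
                                                    
                                                    
                                                    
                                                    
                                                    
                                                    
                                                    
                                                    
                                                    
                                                    
                                                    
                                                    
                                                    
                                                    
                                                    
                                                    
                                                    
                                                    
                                                    


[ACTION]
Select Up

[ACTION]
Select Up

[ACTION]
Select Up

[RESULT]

> [-] workspace/                                    
    [-] data/                                       
      [+] config/                                   
      [+] build/                                    
      [+] api/                                      
      router.json                                   
      [+] lib/                                      
                                                    
                                                    
                                                    
                                                    
                                                    
                                                    
                                                    
                                                    
                                                    
                                                    
                                                    
                                                    
                                                    
                                                    
                                                    
                                                    
                                                    
                                                    
                                                    


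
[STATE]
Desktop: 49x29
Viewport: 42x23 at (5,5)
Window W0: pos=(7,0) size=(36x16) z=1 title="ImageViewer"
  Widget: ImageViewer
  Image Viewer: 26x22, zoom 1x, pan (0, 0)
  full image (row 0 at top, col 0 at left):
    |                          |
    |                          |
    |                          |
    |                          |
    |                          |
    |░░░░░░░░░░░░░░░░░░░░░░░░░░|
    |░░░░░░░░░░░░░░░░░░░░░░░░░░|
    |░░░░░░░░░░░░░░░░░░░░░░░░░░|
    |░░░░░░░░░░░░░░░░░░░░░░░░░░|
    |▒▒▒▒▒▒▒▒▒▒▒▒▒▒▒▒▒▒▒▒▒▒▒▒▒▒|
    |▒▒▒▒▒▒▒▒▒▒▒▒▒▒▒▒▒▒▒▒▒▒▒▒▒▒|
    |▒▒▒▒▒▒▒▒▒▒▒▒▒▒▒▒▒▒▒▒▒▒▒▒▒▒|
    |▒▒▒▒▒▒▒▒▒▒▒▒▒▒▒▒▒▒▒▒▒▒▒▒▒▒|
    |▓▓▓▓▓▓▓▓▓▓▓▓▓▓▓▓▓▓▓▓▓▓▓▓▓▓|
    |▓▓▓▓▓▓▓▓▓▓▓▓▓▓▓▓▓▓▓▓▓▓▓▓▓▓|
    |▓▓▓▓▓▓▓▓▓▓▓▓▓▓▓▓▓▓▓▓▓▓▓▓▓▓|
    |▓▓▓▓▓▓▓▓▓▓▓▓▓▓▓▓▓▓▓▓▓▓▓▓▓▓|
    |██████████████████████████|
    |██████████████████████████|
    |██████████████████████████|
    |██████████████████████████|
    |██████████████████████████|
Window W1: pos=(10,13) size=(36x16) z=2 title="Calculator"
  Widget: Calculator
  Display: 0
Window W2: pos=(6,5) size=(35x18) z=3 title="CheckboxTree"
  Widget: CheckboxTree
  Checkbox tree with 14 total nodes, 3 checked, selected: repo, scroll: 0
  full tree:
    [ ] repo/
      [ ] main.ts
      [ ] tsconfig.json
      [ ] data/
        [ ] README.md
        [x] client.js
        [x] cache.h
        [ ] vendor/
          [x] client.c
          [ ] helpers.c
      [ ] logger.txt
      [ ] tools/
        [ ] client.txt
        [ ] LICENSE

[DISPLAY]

 ┏━━━━━━━━━━━━━━━━━━━━━━━━━━━━━━━━━┓ ┃    
 ┃ CheckboxTree                    ┃ ┃    
 ┠─────────────────────────────────┨ ┃    
 ┃>[-] repo/                       ┃ ┃    
 ┃   [ ] main.ts                   ┃ ┃    
 ┃   [ ] tsconfig.json             ┃ ┃    
 ┃   [-] data/                     ┃ ┃    
 ┃     [ ] README.md               ┃ ┃    
 ┃     [x] client.js               ┃━━━━┓ 
 ┃     [x] cache.h                 ┃    ┃ 
 ┃     [-] vendor/                 ┃────┨ 
 ┃       [x] client.c              ┃   0┃ 
 ┃       [ ] helpers.c             ┃    ┃ 
 ┃   [ ] logger.txt                ┃    ┃ 
 ┃   [ ] tools/                    ┃    ┃ 
 ┃     [ ] client.txt              ┃    ┃ 
 ┃     [ ] LICENSE                 ┃    ┃ 
 ┗━━━━━━━━━━━━━━━━━━━━━━━━━━━━━━━━━┛    ┃ 
     ┃├───┼───┼───┼───┤                 ┃ 
     ┃│ 0 │ . │ = │ + │                 ┃ 
     ┃├───┼───┼───┼───┤                 ┃ 
     ┃│ C │ MC│ MR│ M+│                 ┃ 
     ┃└───┴───┴───┴───┘                 ┃ 


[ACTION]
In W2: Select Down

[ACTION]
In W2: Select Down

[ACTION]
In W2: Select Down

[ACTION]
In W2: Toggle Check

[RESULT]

 ┏━━━━━━━━━━━━━━━━━━━━━━━━━━━━━━━━━┓ ┃    
 ┃ CheckboxTree                    ┃ ┃    
 ┠─────────────────────────────────┨ ┃    
 ┃ [-] repo/                       ┃ ┃    
 ┃   [ ] main.ts                   ┃ ┃    
 ┃   [ ] tsconfig.json             ┃ ┃    
 ┃>  [x] data/                     ┃ ┃    
 ┃     [x] README.md               ┃ ┃    
 ┃     [x] client.js               ┃━━━━┓ 
 ┃     [x] cache.h                 ┃    ┃ 
 ┃     [x] vendor/                 ┃────┨ 
 ┃       [x] client.c              ┃   0┃ 
 ┃       [x] helpers.c             ┃    ┃ 
 ┃   [ ] logger.txt                ┃    ┃ 
 ┃   [ ] tools/                    ┃    ┃ 
 ┃     [ ] client.txt              ┃    ┃ 
 ┃     [ ] LICENSE                 ┃    ┃ 
 ┗━━━━━━━━━━━━━━━━━━━━━━━━━━━━━━━━━┛    ┃ 
     ┃├───┼───┼───┼───┤                 ┃ 
     ┃│ 0 │ . │ = │ + │                 ┃ 
     ┃├───┼───┼───┼───┤                 ┃ 
     ┃│ C │ MC│ MR│ M+│                 ┃ 
     ┃└───┴───┴───┴───┘                 ┃ 


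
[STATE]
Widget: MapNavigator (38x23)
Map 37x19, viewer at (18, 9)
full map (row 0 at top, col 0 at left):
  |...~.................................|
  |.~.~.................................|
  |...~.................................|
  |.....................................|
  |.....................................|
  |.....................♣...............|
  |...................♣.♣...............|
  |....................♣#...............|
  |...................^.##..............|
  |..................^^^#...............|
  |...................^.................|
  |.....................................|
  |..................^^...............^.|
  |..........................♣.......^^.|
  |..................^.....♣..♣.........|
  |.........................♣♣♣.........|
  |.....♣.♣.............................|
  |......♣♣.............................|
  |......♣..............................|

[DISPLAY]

                                      
                                      
 ...~.................................
 .~.~.................................
 ...~.................................
 .....................................
 .....................................
 .....................♣...............
 ...................♣.♣...............
 ....................♣#...............
 ...................^.##..............
 ..................@^^#...............
 ...................^.................
 .....................................
 ..................^^...............^.
 ..........................♣.......^^.
 ..................^.....♣..♣.........
 .........................♣♣♣.........
 .....♣.♣.............................
 ......♣♣.............................
 ......♣..............................
                                      
                                      


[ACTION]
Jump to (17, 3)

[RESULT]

                                      
                                      
                                      
                                      
                                      
                                      
                                      
                                      
  ...~................................
  .~.~................................
  ...~................................
  .................@..................
  ....................................
  .....................♣..............
  ...................♣.♣..............
  ....................♣#..............
  ...................^.##.............
  ..................^^^#..............
  ...................^................
  ....................................
  ..................^^...............^
  ..........................♣.......^^
  ..................^.....♣..♣........


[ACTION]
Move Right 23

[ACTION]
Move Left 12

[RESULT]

                                      
                                      
                                      
                                      
                                      
                                      
                                      
                                      
................................      
................................      
................................      
...................@............      
................................      
................♣...............      
..............♣.♣...............      
...............♣#...............      
..............^.##..............      
.............^^^#...............      
..............^.................      
................................      
.............^^...............^.      
.....................♣.......^^.      
.............^.....♣..♣.........      


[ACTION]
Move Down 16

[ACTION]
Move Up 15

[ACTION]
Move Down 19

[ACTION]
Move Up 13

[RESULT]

                                      
                                      
                                      
                                      
                                      
                                      
................................      
................................      
................................      
................................      
................................      
................♣..@............      
..............♣.♣...............      
...............♣#...............      
..............^.##..............      
.............^^^#...............      
..............^.................      
................................      
.............^^...............^.      
.....................♣.......^^.      
.............^.....♣..♣.........      
....................♣♣♣.........      
♣.♣.............................      


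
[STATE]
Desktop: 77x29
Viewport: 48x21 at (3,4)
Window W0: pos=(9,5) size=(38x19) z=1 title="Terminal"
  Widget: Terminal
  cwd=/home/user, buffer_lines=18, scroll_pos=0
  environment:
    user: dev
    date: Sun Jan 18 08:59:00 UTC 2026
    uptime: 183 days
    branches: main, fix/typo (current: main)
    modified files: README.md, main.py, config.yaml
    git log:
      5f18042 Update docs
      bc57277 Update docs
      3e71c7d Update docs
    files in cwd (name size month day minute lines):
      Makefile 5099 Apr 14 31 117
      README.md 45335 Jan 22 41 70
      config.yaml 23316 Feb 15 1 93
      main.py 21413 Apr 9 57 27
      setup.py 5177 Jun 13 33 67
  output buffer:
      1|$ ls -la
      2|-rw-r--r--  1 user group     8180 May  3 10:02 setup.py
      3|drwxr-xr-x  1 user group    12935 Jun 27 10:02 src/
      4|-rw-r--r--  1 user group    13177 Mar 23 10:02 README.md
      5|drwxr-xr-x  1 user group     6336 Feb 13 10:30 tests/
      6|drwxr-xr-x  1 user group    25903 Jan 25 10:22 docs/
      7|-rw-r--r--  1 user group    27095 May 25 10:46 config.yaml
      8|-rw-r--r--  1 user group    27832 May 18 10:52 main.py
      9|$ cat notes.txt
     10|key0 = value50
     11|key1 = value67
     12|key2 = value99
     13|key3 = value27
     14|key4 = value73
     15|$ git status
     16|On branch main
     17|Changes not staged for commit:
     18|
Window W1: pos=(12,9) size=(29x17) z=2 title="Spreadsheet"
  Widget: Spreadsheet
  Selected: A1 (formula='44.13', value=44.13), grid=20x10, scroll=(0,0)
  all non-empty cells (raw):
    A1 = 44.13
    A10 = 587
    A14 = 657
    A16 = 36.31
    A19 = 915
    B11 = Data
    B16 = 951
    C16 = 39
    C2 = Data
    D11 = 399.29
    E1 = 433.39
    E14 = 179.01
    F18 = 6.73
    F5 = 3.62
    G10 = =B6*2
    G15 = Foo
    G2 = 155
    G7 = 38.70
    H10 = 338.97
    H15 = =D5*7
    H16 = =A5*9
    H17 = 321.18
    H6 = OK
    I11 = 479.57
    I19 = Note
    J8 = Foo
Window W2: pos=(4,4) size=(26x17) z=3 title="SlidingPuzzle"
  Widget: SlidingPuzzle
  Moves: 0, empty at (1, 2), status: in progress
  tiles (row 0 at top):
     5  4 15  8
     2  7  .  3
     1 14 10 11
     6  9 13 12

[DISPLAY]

 ┏━━━━━━━━━━━━━━━━━━━━━━━━┓                     
 ┃ SlidingPuzzle          ┃━━━━━━━━━━━━━━━━┓    
 ┠────────────────────────┨                ┃    
 ┃┌────┬────┬────┬────┐   ┃────────────────┨    
 ┃│  5 │  4 │ 15 │  8 │   ┃                ┃    
 ┃├────┼────┼────┼────┤   ┃━━━━━━━━━━┓80 Ma┃    
 ┃│  2 │  7 │    │  3 │   ┃          ┃35 Ju┃    
 ┃├────┼────┼────┼────┤   ┃──────────┨77 Ma┃    
 ┃│  1 │ 14 │ 10 │ 11 │   ┃          ┃36 Fe┃    
 ┃├────┼────┼────┼────┤   ┃      C   ┃03 Ja┃    
 ┃│  6 │  9 │ 13 │ 12 │   ┃----------┃95 Ma┃    
 ┃└────┴────┴────┴────┘   ┃  0       ┃32 Ma┃    
 ┃Moves: 0                ┃  0Data   ┃     ┃    
 ┃                        ┃  0       ┃     ┃    
 ┃                        ┃  0       ┃     ┃    
 ┃                        ┃  0       ┃     ┃    
 ┗━━━━━━━━━━━━━━━━━━━━━━━━┛  0       ┃     ┃    
      ┃ke┃  7        0       0       ┃     ┃    
      ┃$ ┃  8        0       0       ┃     ┃    
      ┗━━┃  9        0       0       ┃━━━━━┛    
         ┃ 10      587       0       ┃          


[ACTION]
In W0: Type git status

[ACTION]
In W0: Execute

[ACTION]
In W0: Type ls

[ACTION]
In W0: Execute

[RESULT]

 ┏━━━━━━━━━━━━━━━━━━━━━━━━┓                     
 ┃ SlidingPuzzle          ┃━━━━━━━━━━━━━━━━┓    
 ┠────────────────────────┨                ┃    
 ┃┌────┬────┬────┬────┐   ┃────────────────┨    
 ┃│  5 │  4 │ 15 │  8 │   ┃                ┃    
 ┃├────┼────┼────┼────┤   ┃━━━━━━━━━━┓     ┃    
 ┃│  2 │  7 │    │  3 │   ┃          ┃     ┃    
 ┃├────┼────┼────┼────┤   ┃──────────┨     ┃    
 ┃│  1 │ 14 │ 10 │ 11 │   ┃          ┃     ┃    
 ┃├────┼────┼────┼────┤   ┃      C   ┃     ┃    
 ┃│  6 │  9 │ 13 │ 12 │   ┃----------┃     ┃    
 ┃└────┴────┴────┴────┘   ┃  0       ┃     ┃    
 ┃Moves: 0                ┃  0Data   ┃     ┃    
 ┃                        ┃  0       ┃     ┃    
 ┃                        ┃  0       ┃     ┃    
 ┃                        ┃  0       ┃     ┃    
 ┗━━━━━━━━━━━━━━━━━━━━━━━━┛  0       ┃     ┃    
      ┃Ma┃  7        0       0       ┃l  ma┃    
      ┃$ ┃  8        0       0       ┃     ┃    
      ┗━━┃  9        0       0       ┃━━━━━┛    
         ┃ 10      587       0       ┃          


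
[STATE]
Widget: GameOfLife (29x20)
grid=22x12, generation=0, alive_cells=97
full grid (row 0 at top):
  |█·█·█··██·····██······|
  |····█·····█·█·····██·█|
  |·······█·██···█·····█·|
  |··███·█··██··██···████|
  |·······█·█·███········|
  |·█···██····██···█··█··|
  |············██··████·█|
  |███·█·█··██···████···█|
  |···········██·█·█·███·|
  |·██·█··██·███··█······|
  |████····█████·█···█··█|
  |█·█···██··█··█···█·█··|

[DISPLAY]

Gen: 0                       
█·█·█··██·····██······       
····█·····█·█·····██·█       
·······█·██···█·····█·       
··███·█··██··██···████       
·······█·█·███········       
·█···██····██···█··█··       
············██··████·█       
███·█·█··██···████···█       
···········██·█·█·███·       
·██·█··██·███··█······       
████····█████·█···█··█       
█·█···██··█··█···█·█··       
                             
                             
                             
                             
                             
                             
                             


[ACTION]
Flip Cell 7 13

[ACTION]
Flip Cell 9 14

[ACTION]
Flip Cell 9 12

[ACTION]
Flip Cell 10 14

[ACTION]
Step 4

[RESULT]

Gen: 4                       
·············█·█······       
··██·········█·█······       
··█·███······█·····███       
··█···████····██···█·█       
··········█···██··█··█       
····████████········██       
·····█····███····██·██       
·····██····█····█·█·█·       
·····███·█··█··█······       
······█·█····██···████       
·······█········█·····       
·········███████······       
                             
                             
                             
                             
                             
                             
                             


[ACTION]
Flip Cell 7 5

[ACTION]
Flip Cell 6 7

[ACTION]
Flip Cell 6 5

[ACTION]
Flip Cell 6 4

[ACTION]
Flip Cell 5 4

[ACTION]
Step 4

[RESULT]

Gen: 8                       
·█·█········███·······       
·█··█···█···███···███·       
·█······██···██···███·       
·····███··█·······█···       
··█··███·███··········       
···█···███·█··········       
·····████·█·█·██····██       
······██·█·█···██···██       
·······██···███····█·█       
······█·········████·█       
······█··█·█·████████·       
·······█·█···█········       
                             
                             
                             
                             
                             
                             
                             


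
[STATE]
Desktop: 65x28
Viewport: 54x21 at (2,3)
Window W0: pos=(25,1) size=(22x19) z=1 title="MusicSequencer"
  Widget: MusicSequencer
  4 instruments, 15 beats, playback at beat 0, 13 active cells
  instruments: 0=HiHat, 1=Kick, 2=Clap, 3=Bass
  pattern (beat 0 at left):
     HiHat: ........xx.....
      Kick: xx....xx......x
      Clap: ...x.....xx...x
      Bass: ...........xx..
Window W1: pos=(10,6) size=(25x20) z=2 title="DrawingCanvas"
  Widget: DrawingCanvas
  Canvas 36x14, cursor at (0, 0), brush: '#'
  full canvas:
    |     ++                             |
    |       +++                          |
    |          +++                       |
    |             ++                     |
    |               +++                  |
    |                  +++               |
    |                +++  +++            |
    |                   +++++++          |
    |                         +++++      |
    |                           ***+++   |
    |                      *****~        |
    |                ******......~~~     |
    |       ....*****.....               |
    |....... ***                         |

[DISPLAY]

                       ┠────────────────────┨         
                       ┃      ▼1234567890123┃         
                       ┃ HiHat········██····┃         
        ┏━━━━━━━━━━━━━━━━━━━━━━━┓···██······┃         
        ┃ DrawingCanvas         ┃█·····██···┃         
        ┠───────────────────────┨········██·┃         
        ┃+    ++                ┃           ┃         
        ┃       +++             ┃           ┃         
        ┃          +++          ┃           ┃         
        ┃             ++        ┃           ┃         
        ┃               +++     ┃           ┃         
        ┃                  +++  ┃           ┃         
        ┃                +++  ++┃           ┃         
        ┃                   ++++┃           ┃         
        ┃                       ┃           ┃         
        ┃                       ┃           ┃         
        ┃                      *┃━━━━━━━━━━━┛         
        ┃                ******.┃                     
        ┃       ....*****.....  ┃                     
        ┃....... ***            ┃                     
        ┃                       ┃                     


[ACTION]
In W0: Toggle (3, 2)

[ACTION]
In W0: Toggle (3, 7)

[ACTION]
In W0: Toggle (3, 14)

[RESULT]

                       ┠────────────────────┨         
                       ┃      ▼1234567890123┃         
                       ┃ HiHat········██····┃         
        ┏━━━━━━━━━━━━━━━━━━━━━━━┓···██······┃         
        ┃ DrawingCanvas         ┃█·····██···┃         
        ┠───────────────────────┨····█···██·┃         
        ┃+    ++                ┃           ┃         
        ┃       +++             ┃           ┃         
        ┃          +++          ┃           ┃         
        ┃             ++        ┃           ┃         
        ┃               +++     ┃           ┃         
        ┃                  +++  ┃           ┃         
        ┃                +++  ++┃           ┃         
        ┃                   ++++┃           ┃         
        ┃                       ┃           ┃         
        ┃                       ┃           ┃         
        ┃                      *┃━━━━━━━━━━━┛         
        ┃                ******.┃                     
        ┃       ....*****.....  ┃                     
        ┃....... ***            ┃                     
        ┃                       ┃                     


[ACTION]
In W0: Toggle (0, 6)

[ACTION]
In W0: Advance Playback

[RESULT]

                       ┠────────────────────┨         
                       ┃      0▼234567890123┃         
                       ┃ HiHat······█·██····┃         
        ┏━━━━━━━━━━━━━━━━━━━━━━━┓···██······┃         
        ┃ DrawingCanvas         ┃█·····██···┃         
        ┠───────────────────────┨····█···██·┃         
        ┃+    ++                ┃           ┃         
        ┃       +++             ┃           ┃         
        ┃          +++          ┃           ┃         
        ┃             ++        ┃           ┃         
        ┃               +++     ┃           ┃         
        ┃                  +++  ┃           ┃         
        ┃                +++  ++┃           ┃         
        ┃                   ++++┃           ┃         
        ┃                       ┃           ┃         
        ┃                       ┃           ┃         
        ┃                      *┃━━━━━━━━━━━┛         
        ┃                ******.┃                     
        ┃       ....*****.....  ┃                     
        ┃....... ***            ┃                     
        ┃                       ┃                     
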